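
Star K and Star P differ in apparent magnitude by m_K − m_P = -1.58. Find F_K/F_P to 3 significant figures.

F_K/F_P = 10^(−(m_K − m_P)/2.5) = 10^(1.58/2.5) = 10^0.632 = 4.285.

4.29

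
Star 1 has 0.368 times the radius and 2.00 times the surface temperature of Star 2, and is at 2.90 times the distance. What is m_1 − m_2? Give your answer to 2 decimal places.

L_1/L_2 = (0.368)²(2.00)⁴ = 2.167.
F_1/F_2 = (L_1/L_2)/(d_1/d_2)² = 2.167/8.410 = 0.2576.
m_1 − m_2 = −2.5 log₁₀(0.2576) = 1.47.

1.47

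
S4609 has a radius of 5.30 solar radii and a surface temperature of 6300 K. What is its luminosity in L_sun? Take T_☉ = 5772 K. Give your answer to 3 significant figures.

L/L_☉ = (R/R_☉)² (T/T_☉)⁴ = (5.30)² × (6300/5772)⁴
       = 28.09 × (1.091)⁴ = 28.09 × 1.419 = 39.87.

39.9 L_sun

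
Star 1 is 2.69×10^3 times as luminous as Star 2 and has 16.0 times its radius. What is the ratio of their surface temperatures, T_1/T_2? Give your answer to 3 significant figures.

1.80

L ∝ R²T⁴ gives T ∝ (L/R²)^(1/4), so
T_1/T_2 = (2.69×10^3 / 16.0²)^(1/4) = (10.51)^(1/4) = 1.800.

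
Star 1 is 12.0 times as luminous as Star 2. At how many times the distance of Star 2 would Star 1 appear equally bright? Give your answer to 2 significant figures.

3.5

Equal flux requires L_1/d_1² = L_2/d_2², so d_1/d_2 = √(L_1/L_2)
= √(12.0) = 3.464.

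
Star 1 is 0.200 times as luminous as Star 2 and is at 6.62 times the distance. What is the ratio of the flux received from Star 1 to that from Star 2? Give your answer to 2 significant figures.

F = L/(4πd²), so F_1/F_2 = (L_1/L_2) / (d_1/d_2)²
= 0.200 / (6.62)² = 0.200 / 43.82 = 0.004564.

0.0046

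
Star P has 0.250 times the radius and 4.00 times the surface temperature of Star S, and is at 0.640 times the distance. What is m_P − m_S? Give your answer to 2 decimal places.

L_P/L_S = (0.250)²(4.00)⁴ = 16.00.
F_P/F_S = (L_P/L_S)/(d_P/d_S)² = 16.00/0.4096 = 39.06.
m_P − m_S = −2.5 log₁₀(39.06) = -3.98.

-3.98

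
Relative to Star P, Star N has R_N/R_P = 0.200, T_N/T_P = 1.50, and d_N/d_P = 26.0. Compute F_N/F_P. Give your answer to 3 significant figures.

3.00×10^-4

L_N/L_P = (R_N/R_P)²(T_N/T_P)⁴ = (0.200)² × (1.50)⁴ = 0.2025.
F_N/F_P = (L_N/L_P)/(d_N/d_P)² = 0.2025 / (26.0)² = 2.996×10^-4.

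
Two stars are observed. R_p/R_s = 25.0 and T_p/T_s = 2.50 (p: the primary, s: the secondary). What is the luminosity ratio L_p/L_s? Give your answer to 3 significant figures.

2.44×10^4

From the Stefan–Boltzmann law, L ∝ R²T⁴, so
L_p/L_s = (R_p/R_s)² (T_p/T_s)⁴ = (25.0)² × (2.50)⁴ = 625.0 × 39.06 = 2.441×10^4.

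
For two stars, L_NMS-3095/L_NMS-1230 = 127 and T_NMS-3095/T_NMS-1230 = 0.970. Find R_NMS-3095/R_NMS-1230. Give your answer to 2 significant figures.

12

L ∝ R²T⁴ gives R ∝ √L / T², so
R_NMS-3095/R_NMS-1230 = √(127) / (0.970)² = 11.27 / 0.9409 = 11.98.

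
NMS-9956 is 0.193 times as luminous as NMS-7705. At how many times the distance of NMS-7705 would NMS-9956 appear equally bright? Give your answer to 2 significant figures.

Equal flux requires L_NMS-9956/d_NMS-9956² = L_NMS-7705/d_NMS-7705², so d_NMS-9956/d_NMS-7705 = √(L_NMS-9956/L_NMS-7705)
= √(0.193) = 0.4393.

0.44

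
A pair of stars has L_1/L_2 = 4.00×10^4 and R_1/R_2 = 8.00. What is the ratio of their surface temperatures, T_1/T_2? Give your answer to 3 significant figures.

5.00

L ∝ R²T⁴ gives T ∝ (L/R²)^(1/4), so
T_1/T_2 = (4.00×10^4 / 8.00²)^(1/4) = (625.0)^(1/4) = 5.000.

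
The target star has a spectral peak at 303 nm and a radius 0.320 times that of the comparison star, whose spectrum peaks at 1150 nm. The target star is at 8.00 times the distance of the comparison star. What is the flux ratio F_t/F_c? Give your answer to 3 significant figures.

0.332

Wien's law: T_t/T_c = λ_c/λ_t = 1150/303 = 3.795.
L_t/L_c = (R_t/R_c)²(T_t/T_c)⁴ = (0.320)²(3.795)⁴ = 21.25.
F_t/F_c = (L_t/L_c)/(d_t/d_c)² = 21.25/(8.00)² = 0.3320.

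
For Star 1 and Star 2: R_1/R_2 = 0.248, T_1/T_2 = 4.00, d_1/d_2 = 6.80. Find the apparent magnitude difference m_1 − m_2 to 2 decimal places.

1.17

L_1/L_2 = (0.248)²(4.00)⁴ = 15.75.
F_1/F_2 = (L_1/L_2)/(d_1/d_2)² = 15.75/46.24 = 0.3405.
m_1 − m_2 = −2.5 log₁₀(0.3405) = 1.17.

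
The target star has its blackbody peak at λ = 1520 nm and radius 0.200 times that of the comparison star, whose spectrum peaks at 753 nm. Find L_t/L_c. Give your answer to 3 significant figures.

Wien's law gives T ∝ 1/λ_max, so T_t/T_c = λ_c/λ_t = 753/1520 = 0.4954.
Then L ∝ R²T⁴ gives L_t/L_c = (0.200)² × (0.4954)⁴ = 0.04000 × 0.06023 = 0.002409.

0.00241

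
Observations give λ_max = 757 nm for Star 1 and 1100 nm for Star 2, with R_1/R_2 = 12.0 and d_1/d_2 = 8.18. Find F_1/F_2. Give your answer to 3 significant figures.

9.59

Wien's law: T_1/T_2 = λ_2/λ_1 = 1100/757 = 1.453.
L_1/L_2 = (R_1/R_2)²(T_1/T_2)⁴ = (12.0)²(1.453)⁴ = 642.0.
F_1/F_2 = (L_1/L_2)/(d_1/d_2)² = 642.0/(8.18)² = 9.595.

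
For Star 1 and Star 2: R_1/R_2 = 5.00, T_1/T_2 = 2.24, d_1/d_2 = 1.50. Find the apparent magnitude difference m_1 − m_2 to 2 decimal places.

-6.12

L_1/L_2 = (5.00)²(2.24)⁴ = 629.4.
F_1/F_2 = (L_1/L_2)/(d_1/d_2)² = 629.4/2.250 = 279.7.
m_1 − m_2 = −2.5 log₁₀(279.7) = -6.12.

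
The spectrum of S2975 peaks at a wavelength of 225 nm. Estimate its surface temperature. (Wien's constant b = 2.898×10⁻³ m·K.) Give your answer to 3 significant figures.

T = b/λ_max = 2.898×10⁻³ / (225×10⁻⁹) = 1.288×10^4 K.

1.29×10^4 K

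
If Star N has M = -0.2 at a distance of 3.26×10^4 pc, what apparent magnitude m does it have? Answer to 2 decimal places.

17.37

m = M + 5 log₁₀(d/10 pc) = -0.2 + 5 log₁₀(3.26×10^4/10)
  = -0.2 + 5 × 3.513 = -0.2 + 17.57 = 17.37.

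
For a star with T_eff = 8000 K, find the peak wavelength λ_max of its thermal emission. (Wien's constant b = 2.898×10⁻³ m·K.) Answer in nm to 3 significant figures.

362 nm

λ_max = b/T = 2.898×10⁻³ / 8000 = 3.62×10^-7 m = 362.2 nm.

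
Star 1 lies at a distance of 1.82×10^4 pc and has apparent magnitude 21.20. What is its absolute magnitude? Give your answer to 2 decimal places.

4.90

M = m − 5 log₁₀(d/10 pc) = 21.20 − 5 log₁₀(1.82×10^4/10)
  = 21.20 − 5 × 3.260 = 21.20 − 16.30 = 4.90.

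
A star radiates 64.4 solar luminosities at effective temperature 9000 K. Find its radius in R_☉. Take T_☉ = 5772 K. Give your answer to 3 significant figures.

R/R_☉ = √(L/L_☉) / (T/T_☉)² = √(64.4) / (1.559)²
       = 8.025 / 2.431 = 3.301.

3.30 R_☉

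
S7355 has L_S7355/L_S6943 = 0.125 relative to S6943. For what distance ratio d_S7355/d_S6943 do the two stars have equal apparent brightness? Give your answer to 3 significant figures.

0.354

Equal flux requires L_S7355/d_S7355² = L_S6943/d_S6943², so d_S7355/d_S6943 = √(L_S7355/L_S6943)
= √(0.125) = 0.3536.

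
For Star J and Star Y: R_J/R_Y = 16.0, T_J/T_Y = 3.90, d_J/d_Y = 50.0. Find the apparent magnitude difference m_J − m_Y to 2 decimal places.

-3.44

L_J/L_Y = (16.0)²(3.90)⁴ = 5.922×10^4.
F_J/F_Y = (L_J/L_Y)/(d_J/d_Y)² = 5.922×10^4/2500 = 23.69.
m_J − m_Y = −2.5 log₁₀(23.69) = -3.44.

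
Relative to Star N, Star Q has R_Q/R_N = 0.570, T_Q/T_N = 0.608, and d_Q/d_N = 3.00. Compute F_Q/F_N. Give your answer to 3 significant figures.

L_Q/L_N = (R_Q/R_N)²(T_Q/T_N)⁴ = (0.570)² × (0.608)⁴ = 0.04440.
F_Q/F_N = (L_Q/L_N)/(d_Q/d_N)² = 0.04440 / (3.00)² = 0.004933.

0.00493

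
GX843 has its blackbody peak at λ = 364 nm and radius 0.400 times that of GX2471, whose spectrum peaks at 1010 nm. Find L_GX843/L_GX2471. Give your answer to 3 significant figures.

Wien's law gives T ∝ 1/λ_max, so T_GX843/T_GX2471 = λ_GX2471/λ_GX843 = 1010/364 = 2.775.
Then L ∝ R²T⁴ gives L_GX843/L_GX2471 = (0.400)² × (2.775)⁴ = 0.1600 × 59.28 = 9.484.

9.48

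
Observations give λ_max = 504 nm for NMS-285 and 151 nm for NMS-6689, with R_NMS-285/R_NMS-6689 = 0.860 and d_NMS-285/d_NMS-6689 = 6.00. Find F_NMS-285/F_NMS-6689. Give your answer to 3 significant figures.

1.66×10^-4

Wien's law: T_NMS-285/T_NMS-6689 = λ_NMS-6689/λ_NMS-285 = 151/504 = 0.2996.
L_NMS-285/L_NMS-6689 = (R_NMS-285/R_NMS-6689)²(T_NMS-285/T_NMS-6689)⁴ = (0.860)²(0.2996)⁴ = 0.005959.
F_NMS-285/F_NMS-6689 = (L_NMS-285/L_NMS-6689)/(d_NMS-285/d_NMS-6689)² = 0.005959/(6.00)² = 1.655×10^-4.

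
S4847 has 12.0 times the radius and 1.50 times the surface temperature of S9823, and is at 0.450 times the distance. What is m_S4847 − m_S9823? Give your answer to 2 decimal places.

L_S4847/L_S9823 = (12.0)²(1.50)⁴ = 729.0.
F_S4847/F_S9823 = (L_S4847/L_S9823)/(d_S4847/d_S9823)² = 729.0/0.2025 = 3600.
m_S4847 − m_S9823 = −2.5 log₁₀(3600) = -8.89.

-8.89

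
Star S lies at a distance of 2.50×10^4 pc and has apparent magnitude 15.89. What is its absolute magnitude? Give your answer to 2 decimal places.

M = m − 5 log₁₀(d/10 pc) = 15.89 − 5 log₁₀(2.50×10^4/10)
  = 15.89 − 5 × 3.398 = 15.89 − 16.99 = -1.10.

-1.10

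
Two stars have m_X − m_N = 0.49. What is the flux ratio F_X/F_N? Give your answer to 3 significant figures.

F_X/F_N = 10^(−(m_X − m_N)/2.5) = 10^(-0.49/2.5) = 10^-0.196 = 0.6368.

0.637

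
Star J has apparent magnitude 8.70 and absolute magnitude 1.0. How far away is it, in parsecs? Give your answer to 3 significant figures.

m − M = 5 log₁₀(d/10 pc)
8.70 − (1.0) = 7.70 = 5 log₁₀(d/10)
d = 10 × 10^(7.70/5) = 10 × 10^1.540 = 346.7 pc.

347 pc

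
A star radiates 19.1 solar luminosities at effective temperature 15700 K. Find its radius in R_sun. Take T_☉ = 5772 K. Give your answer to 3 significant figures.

R/R_☉ = √(L/L_☉) / (T/T_☉)² = √(19.1) / (2.720)²
       = 4.370 / 7.399 = 0.5907.

0.591 R_sun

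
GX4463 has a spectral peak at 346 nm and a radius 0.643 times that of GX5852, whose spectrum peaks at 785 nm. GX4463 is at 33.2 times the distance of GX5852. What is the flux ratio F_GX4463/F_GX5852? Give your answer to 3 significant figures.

Wien's law: T_GX4463/T_GX5852 = λ_GX5852/λ_GX4463 = 785/346 = 2.269.
L_GX4463/L_GX5852 = (R_GX4463/R_GX5852)²(T_GX4463/T_GX5852)⁴ = (0.643)²(2.269)⁴ = 10.95.
F_GX4463/F_GX5852 = (L_GX4463/L_GX5852)/(d_GX4463/d_GX5852)² = 10.95/(33.2)² = 0.009938.

0.00994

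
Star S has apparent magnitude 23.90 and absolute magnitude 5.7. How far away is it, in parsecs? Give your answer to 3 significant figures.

m − M = 5 log₁₀(d/10 pc)
23.90 − (5.7) = 18.20 = 5 log₁₀(d/10)
d = 10 × 10^(18.20/5) = 10 × 10^3.640 = 4.365×10^4 pc.

4.37×10^4 pc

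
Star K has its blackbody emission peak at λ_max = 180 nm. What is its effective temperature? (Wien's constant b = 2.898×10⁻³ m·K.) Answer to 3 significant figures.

1.61×10^4 K

T = b/λ_max = 2.898×10⁻³ / (180×10⁻⁹) = 1.610×10^4 K.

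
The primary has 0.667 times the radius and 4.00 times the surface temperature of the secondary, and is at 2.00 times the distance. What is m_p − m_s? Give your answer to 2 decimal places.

L_p/L_s = (0.667)²(4.00)⁴ = 113.9.
F_p/F_s = (L_p/L_s)/(d_p/d_s)² = 113.9/4.000 = 28.47.
m_p − m_s = −2.5 log₁₀(28.47) = -3.64.

-3.64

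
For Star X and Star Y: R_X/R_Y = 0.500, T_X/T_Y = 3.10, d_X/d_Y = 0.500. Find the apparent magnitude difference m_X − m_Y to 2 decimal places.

-4.91

L_X/L_Y = (0.500)²(3.10)⁴ = 23.09.
F_X/F_Y = (L_X/L_Y)/(d_X/d_Y)² = 23.09/0.2500 = 92.35.
m_X − m_Y = −2.5 log₁₀(92.35) = -4.91.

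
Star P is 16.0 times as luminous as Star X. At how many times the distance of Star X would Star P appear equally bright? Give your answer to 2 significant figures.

4.0

Equal flux requires L_P/d_P² = L_X/d_X², so d_P/d_X = √(L_P/L_X)
= √(16.0) = 4.000.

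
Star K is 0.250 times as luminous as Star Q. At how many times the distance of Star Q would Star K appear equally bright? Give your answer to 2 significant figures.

0.50

Equal flux requires L_K/d_K² = L_Q/d_Q², so d_K/d_Q = √(L_K/L_Q)
= √(0.250) = 0.5000.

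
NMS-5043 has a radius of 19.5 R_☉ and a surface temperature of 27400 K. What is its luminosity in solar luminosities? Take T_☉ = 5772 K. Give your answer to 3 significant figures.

L/L_☉ = (R/R_☉)² (T/T_☉)⁴ = (19.5)² × (27400/5772)⁴
       = 380.2 × (4.747)⁴ = 380.2 × 507.8 = 1.931×10^5.

1.93×10^5 solar luminosities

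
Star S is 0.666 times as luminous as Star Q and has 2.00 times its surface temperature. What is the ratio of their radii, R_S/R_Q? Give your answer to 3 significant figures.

L ∝ R²T⁴ gives R ∝ √L / T², so
R_S/R_Q = √(0.666) / (2.00)² = 0.8161 / 4.000 = 0.2040.

0.204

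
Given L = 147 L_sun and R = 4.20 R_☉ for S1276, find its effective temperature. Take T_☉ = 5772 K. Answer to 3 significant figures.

9.81×10^3 K

T/T_☉ = (L/L_☉)^(1/4) / (R/R_☉)^(1/2)
T = 5772 × (147)^(1/4) / √(4.20) = 5772 × 3.482 / 2.049 = 9807 K.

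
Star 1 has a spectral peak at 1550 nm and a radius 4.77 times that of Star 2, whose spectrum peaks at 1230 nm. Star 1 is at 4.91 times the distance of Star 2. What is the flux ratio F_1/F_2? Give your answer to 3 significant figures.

Wien's law: T_1/T_2 = λ_2/λ_1 = 1230/1550 = 0.7935.
L_1/L_2 = (R_1/R_2)²(T_1/T_2)⁴ = (4.77)²(0.7935)⁴ = 9.023.
F_1/F_2 = (L_1/L_2)/(d_1/d_2)² = 9.023/(4.91)² = 0.3743.

0.374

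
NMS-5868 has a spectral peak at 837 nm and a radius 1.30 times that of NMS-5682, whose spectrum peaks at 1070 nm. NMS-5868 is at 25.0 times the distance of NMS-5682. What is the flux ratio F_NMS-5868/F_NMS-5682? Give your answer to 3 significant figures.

0.00722

Wien's law: T_NMS-5868/T_NMS-5682 = λ_NMS-5682/λ_NMS-5868 = 1070/837 = 1.278.
L_NMS-5868/L_NMS-5682 = (R_NMS-5868/R_NMS-5682)²(T_NMS-5868/T_NMS-5682)⁴ = (1.30)²(1.278)⁴ = 4.514.
F_NMS-5868/F_NMS-5682 = (L_NMS-5868/L_NMS-5682)/(d_NMS-5868/d_NMS-5682)² = 4.514/(25.0)² = 0.007222.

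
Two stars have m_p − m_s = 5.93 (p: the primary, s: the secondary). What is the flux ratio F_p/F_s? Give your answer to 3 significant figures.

F_p/F_s = 10^(−(m_p − m_s)/2.5) = 10^(-5.93/2.5) = 10^-2.372 = 0.004246.

0.00425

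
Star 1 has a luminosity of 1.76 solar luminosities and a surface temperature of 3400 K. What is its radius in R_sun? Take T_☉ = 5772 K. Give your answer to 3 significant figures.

3.82 R_sun

R/R_☉ = √(L/L_☉) / (T/T_☉)² = √(1.76) / (0.5891)²
       = 1.327 / 0.3470 = 3.823.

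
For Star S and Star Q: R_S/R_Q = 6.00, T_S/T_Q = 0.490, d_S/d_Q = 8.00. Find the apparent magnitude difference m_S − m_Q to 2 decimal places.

L_S/L_Q = (6.00)²(0.490)⁴ = 2.075.
F_S/F_Q = (L_S/L_Q)/(d_S/d_Q)² = 2.075/64.00 = 0.03243.
m_S − m_Q = −2.5 log₁₀(0.03243) = 3.72.

3.72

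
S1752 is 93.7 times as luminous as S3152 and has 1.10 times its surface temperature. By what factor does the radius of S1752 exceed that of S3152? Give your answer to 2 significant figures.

L ∝ R²T⁴ gives R ∝ √L / T², so
R_S1752/R_S3152 = √(93.7) / (1.10)² = 9.680 / 1.210 = 8.000.

8.0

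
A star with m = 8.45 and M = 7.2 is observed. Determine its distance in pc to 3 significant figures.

m − M = 5 log₁₀(d/10 pc)
8.45 − (7.2) = 1.25 = 5 log₁₀(d/10)
d = 10 × 10^(1.25/5) = 10 × 10^0.250 = 17.78 pc.

17.8 pc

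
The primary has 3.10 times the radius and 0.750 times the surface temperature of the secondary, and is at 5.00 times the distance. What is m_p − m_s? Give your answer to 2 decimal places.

2.29

L_p/L_s = (3.10)²(0.750)⁴ = 3.041.
F_p/F_s = (L_p/L_s)/(d_p/d_s)² = 3.041/25.00 = 0.1216.
m_p − m_s = −2.5 log₁₀(0.1216) = 2.29.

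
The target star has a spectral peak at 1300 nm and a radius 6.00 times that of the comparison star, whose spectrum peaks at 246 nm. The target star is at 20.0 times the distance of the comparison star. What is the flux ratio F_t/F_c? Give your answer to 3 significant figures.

Wien's law: T_t/T_c = λ_c/λ_t = 246/1300 = 0.1892.
L_t/L_c = (R_t/R_c)²(T_t/T_c)⁴ = (6.00)²(0.1892)⁴ = 0.04616.
F_t/F_c = (L_t/L_c)/(d_t/d_c)² = 0.04616/(20.0)² = 1.154×10^-4.

1.15×10^-4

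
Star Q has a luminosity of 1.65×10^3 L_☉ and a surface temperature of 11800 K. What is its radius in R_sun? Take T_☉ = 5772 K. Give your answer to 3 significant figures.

9.72 R_sun

R/R_☉ = √(L/L_☉) / (T/T_☉)² = √(1.65×10^3) / (2.044)²
       = 40.62 / 4.179 = 9.719.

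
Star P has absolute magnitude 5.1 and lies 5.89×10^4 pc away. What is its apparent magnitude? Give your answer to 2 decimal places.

m = M + 5 log₁₀(d/10 pc) = 5.1 + 5 log₁₀(5.89×10^4/10)
  = 5.1 + 5 × 3.770 = 5.1 + 18.85 = 23.95.

23.95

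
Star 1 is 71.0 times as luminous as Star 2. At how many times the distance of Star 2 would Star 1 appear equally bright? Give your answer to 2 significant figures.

Equal flux requires L_1/d_1² = L_2/d_2², so d_1/d_2 = √(L_1/L_2)
= √(71.0) = 8.426.

8.4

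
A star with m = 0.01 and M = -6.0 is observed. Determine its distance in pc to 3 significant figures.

159 pc

m − M = 5 log₁₀(d/10 pc)
0.01 − (-6.0) = 6.01 = 5 log₁₀(d/10)
d = 10 × 10^(6.01/5) = 10 × 10^1.202 = 159.2 pc.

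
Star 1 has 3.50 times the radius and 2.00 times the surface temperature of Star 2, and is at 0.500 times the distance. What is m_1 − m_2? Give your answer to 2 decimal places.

L_1/L_2 = (3.50)²(2.00)⁴ = 196.0.
F_1/F_2 = (L_1/L_2)/(d_1/d_2)² = 196.0/0.2500 = 784.0.
m_1 − m_2 = −2.5 log₁₀(784.0) = -7.24.

-7.24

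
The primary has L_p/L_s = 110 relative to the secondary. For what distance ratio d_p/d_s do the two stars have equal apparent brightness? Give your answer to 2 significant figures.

10

Equal flux requires L_p/d_p² = L_s/d_s², so d_p/d_s = √(L_p/L_s)
= √(110) = 10.49.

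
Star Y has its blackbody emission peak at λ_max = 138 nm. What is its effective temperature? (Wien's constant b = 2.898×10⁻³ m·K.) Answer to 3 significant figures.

2.10×10^4 K

T = b/λ_max = 2.898×10⁻³ / (138×10⁻⁹) = 2.100×10^4 K.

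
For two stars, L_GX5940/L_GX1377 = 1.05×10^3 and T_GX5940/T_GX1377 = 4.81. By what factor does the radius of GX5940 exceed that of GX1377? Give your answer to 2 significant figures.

1.4

L ∝ R²T⁴ gives R ∝ √L / T², so
R_GX5940/R_GX1377 = √(1.05×10^3) / (4.81)² = 32.40 / 23.14 = 1.401.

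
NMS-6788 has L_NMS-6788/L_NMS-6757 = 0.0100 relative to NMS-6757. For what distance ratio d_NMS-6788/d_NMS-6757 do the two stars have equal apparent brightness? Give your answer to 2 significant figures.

0.10

Equal flux requires L_NMS-6788/d_NMS-6788² = L_NMS-6757/d_NMS-6757², so d_NMS-6788/d_NMS-6757 = √(L_NMS-6788/L_NMS-6757)
= √(0.0100) = 0.1000.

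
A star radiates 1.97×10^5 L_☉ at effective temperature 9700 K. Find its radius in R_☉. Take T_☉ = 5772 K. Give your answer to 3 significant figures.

157 R_☉

R/R_☉ = √(L/L_☉) / (T/T_☉)² = √(1.97×10^5) / (1.681)²
       = 443.8 / 2.824 = 157.2.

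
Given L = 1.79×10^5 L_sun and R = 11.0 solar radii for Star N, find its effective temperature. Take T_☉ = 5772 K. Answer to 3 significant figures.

T/T_☉ = (L/L_☉)^(1/4) / (R/R_☉)^(1/2)
T = 5772 × (1.79×10^5)^(1/4) / √(11.0) = 5772 × 20.57 / 3.317 = 3.580×10^4 K.

3.58×10^4 K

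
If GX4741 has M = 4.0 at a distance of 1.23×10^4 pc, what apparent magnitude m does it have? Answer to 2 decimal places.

m = M + 5 log₁₀(d/10 pc) = 4.0 + 5 log₁₀(1.23×10^4/10)
  = 4.0 + 5 × 3.090 = 4.0 + 15.45 = 19.45.

19.45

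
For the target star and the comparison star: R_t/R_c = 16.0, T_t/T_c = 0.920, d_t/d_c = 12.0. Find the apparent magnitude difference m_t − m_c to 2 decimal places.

-0.26

L_t/L_c = (16.0)²(0.920)⁴ = 183.4.
F_t/F_c = (L_t/L_c)/(d_t/d_c)² = 183.4/144.0 = 1.274.
m_t − m_c = −2.5 log₁₀(1.274) = -0.26.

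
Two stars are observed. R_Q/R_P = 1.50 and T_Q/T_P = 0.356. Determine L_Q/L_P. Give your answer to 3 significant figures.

From the Stefan–Boltzmann law, L ∝ R²T⁴, so
L_Q/L_P = (R_Q/R_P)² (T_Q/T_P)⁴ = (1.50)² × (0.356)⁴ = 2.250 × 0.01606 = 0.03614.

0.0361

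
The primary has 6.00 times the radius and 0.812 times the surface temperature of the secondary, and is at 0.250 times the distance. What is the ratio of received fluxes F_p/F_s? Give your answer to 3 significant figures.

250

L_p/L_s = (R_p/R_s)²(T_p/T_s)⁴ = (6.00)² × (0.812)⁴ = 15.65.
F_p/F_s = (L_p/L_s)/(d_p/d_s)² = 15.65 / (0.250)² = 250.4.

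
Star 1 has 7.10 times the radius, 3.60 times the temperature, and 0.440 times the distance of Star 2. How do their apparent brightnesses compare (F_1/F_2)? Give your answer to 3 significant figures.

4.37×10^4

L_1/L_2 = (R_1/R_2)²(T_1/T_2)⁴ = (7.10)² × (3.60)⁴ = 8467.
F_1/F_2 = (L_1/L_2)/(d_1/d_2)² = 8467 / (0.440)² = 4.373×10^4.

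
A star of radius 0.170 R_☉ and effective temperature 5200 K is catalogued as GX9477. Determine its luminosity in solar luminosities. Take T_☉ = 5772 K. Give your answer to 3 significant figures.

0.0190 solar luminosities

L/L_☉ = (R/R_☉)² (T/T_☉)⁴ = (0.170)² × (5200/5772)⁴
       = 0.02890 × (0.9009)⁴ = 0.02890 × 0.6587 = 0.01904.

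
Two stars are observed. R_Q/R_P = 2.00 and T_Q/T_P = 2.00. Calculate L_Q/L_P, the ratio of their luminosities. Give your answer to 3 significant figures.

64.0

From the Stefan–Boltzmann law, L ∝ R²T⁴, so
L_Q/L_P = (R_Q/R_P)² (T_Q/T_P)⁴ = (2.00)² × (2.00)⁴ = 4.000 × 16.00 = 64.00.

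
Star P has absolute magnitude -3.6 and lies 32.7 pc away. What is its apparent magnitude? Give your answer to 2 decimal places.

m = M + 5 log₁₀(d/10 pc) = -3.6 + 5 log₁₀(32.7/10)
  = -3.6 + 5 × 0.515 = -3.6 + 2.57 = -1.03.

-1.03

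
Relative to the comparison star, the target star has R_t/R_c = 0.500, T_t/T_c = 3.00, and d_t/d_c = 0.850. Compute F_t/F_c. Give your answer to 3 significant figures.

L_t/L_c = (R_t/R_c)²(T_t/T_c)⁴ = (0.500)² × (3.00)⁴ = 20.25.
F_t/F_c = (L_t/L_c)/(d_t/d_c)² = 20.25 / (0.850)² = 28.03.

28.0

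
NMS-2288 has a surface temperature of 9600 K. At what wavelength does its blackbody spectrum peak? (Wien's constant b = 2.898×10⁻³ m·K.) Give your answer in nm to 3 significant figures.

λ_max = b/T = 2.898×10⁻³ / 9600 = 3.02×10^-7 m = 301.9 nm.

302 nm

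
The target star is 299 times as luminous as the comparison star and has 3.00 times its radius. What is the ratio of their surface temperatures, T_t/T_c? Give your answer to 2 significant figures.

2.4

L ∝ R²T⁴ gives T ∝ (L/R²)^(1/4), so
T_t/T_c = (299 / 3.00²)^(1/4) = (33.22)^(1/4) = 2.401.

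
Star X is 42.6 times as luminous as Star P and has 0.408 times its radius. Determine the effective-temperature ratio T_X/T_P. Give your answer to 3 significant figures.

4.00

L ∝ R²T⁴ gives T ∝ (L/R²)^(1/4), so
T_X/T_P = (42.6 / 0.408²)^(1/4) = (255.9)^(1/4) = 4.000.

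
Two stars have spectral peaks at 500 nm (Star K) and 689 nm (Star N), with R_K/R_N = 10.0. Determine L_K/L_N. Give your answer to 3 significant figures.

361

Wien's law gives T ∝ 1/λ_max, so T_K/T_N = λ_N/λ_K = 689/500 = 1.378.
Then L ∝ R²T⁴ gives L_K/L_N = (10.0)² × (1.378)⁴ = 100.0 × 3.606 = 360.6.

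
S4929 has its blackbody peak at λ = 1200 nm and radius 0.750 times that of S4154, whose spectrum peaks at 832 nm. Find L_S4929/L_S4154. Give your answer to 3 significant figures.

Wien's law gives T ∝ 1/λ_max, so T_S4929/T_S4154 = λ_S4154/λ_S4929 = 832/1200 = 0.6933.
Then L ∝ R²T⁴ gives L_S4929/L_S4154 = (0.750)² × (0.6933)⁴ = 0.5625 × 0.2311 = 0.1300.

0.130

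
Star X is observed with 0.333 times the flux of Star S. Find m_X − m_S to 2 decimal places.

1.19

m_X − m_S = −2.5 log₁₀(F_X/F_S) = −2.5 log₁₀(0.333) = −2.5 × (-0.478) = 1.194.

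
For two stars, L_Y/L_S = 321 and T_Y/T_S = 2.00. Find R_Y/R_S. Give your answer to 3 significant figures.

L ∝ R²T⁴ gives R ∝ √L / T², so
R_Y/R_S = √(321) / (2.00)² = 17.92 / 4.000 = 4.479.

4.48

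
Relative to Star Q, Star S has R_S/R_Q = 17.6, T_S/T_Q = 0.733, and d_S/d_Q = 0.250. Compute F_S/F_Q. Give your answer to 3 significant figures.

1.43×10^3

L_S/L_Q = (R_S/R_Q)²(T_S/T_Q)⁴ = (17.6)² × (0.733)⁴ = 89.42.
F_S/F_Q = (L_S/L_Q)/(d_S/d_Q)² = 89.42 / (0.250)² = 1431.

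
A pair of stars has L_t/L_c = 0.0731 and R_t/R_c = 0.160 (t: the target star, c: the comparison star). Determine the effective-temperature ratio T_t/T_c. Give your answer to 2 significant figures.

L ∝ R²T⁴ gives T ∝ (L/R²)^(1/4), so
T_t/T_c = (0.0731 / 0.160²)^(1/4) = (2.855)^(1/4) = 1.300.

1.3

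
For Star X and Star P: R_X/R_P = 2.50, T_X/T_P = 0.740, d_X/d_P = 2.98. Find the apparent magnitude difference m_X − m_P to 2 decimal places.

1.69

L_X/L_P = (2.50)²(0.740)⁴ = 1.874.
F_X/F_P = (L_X/L_P)/(d_X/d_P)² = 1.874/8.880 = 0.2110.
m_X − m_P = −2.5 log₁₀(0.2110) = 1.69.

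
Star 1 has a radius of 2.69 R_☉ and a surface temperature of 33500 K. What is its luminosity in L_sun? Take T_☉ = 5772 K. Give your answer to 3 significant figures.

8.21×10^3 L_sun

L/L_☉ = (R/R_☉)² (T/T_☉)⁴ = (2.69)² × (33500/5772)⁴
       = 7.236 × (5.804)⁴ = 7.236 × 1135 = 8211.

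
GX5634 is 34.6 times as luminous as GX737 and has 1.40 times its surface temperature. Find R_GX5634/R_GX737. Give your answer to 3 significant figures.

L ∝ R²T⁴ gives R ∝ √L / T², so
R_GX5634/R_GX737 = √(34.6) / (1.40)² = 5.882 / 1.960 = 3.001.

3.00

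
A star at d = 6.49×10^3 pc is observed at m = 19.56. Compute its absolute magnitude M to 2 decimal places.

M = m − 5 log₁₀(d/10 pc) = 19.56 − 5 log₁₀(6.49×10^3/10)
  = 19.56 − 5 × 2.812 = 19.56 − 14.06 = 5.50.

5.50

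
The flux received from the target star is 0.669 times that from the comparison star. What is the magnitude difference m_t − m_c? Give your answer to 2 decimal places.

m_t − m_c = −2.5 log₁₀(F_t/F_c) = −2.5 log₁₀(0.669) = −2.5 × (-0.175) = 0.436.

0.44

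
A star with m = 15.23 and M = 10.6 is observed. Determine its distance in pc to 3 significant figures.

m − M = 5 log₁₀(d/10 pc)
15.23 − (10.6) = 4.63 = 5 log₁₀(d/10)
d = 10 × 10^(4.63/5) = 10 × 10^0.926 = 84.33 pc.

84.3 pc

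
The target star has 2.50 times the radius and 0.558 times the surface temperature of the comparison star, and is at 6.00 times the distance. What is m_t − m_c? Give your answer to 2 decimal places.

L_t/L_c = (2.50)²(0.558)⁴ = 0.6059.
F_t/F_c = (L_t/L_c)/(d_t/d_c)² = 0.6059/36.00 = 0.01683.
m_t − m_c = −2.5 log₁₀(0.01683) = 4.43.

4.43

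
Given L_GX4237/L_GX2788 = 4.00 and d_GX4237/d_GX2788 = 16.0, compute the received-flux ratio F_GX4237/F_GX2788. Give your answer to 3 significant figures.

0.0156

F = L/(4πd²), so F_GX4237/F_GX2788 = (L_GX4237/L_GX2788) / (d_GX4237/d_GX2788)²
= 4.00 / (16.0)² = 4.00 / 256.0 = 0.01562.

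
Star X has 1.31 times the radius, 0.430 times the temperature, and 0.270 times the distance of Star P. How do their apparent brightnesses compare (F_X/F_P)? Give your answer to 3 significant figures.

0.805

L_X/L_P = (R_X/R_P)²(T_X/T_P)⁴ = (1.31)² × (0.430)⁴ = 0.05867.
F_X/F_P = (L_X/L_P)/(d_X/d_P)² = 0.05867 / (0.270)² = 0.8048.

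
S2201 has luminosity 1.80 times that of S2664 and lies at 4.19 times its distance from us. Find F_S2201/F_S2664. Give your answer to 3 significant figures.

F = L/(4πd²), so F_S2201/F_S2664 = (L_S2201/L_S2664) / (d_S2201/d_S2664)²
= 1.80 / (4.19)² = 1.80 / 17.56 = 0.1025.

0.103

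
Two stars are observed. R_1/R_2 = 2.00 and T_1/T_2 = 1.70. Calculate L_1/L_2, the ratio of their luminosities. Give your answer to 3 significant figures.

From the Stefan–Boltzmann law, L ∝ R²T⁴, so
L_1/L_2 = (R_1/R_2)² (T_1/T_2)⁴ = (2.00)² × (1.70)⁴ = 4.000 × 8.352 = 33.41.

33.4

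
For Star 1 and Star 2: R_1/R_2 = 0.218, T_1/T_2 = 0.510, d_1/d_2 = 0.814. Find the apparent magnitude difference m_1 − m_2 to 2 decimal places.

L_1/L_2 = (0.218)²(0.510)⁴ = 0.003215.
F_1/F_2 = (L_1/L_2)/(d_1/d_2)² = 0.003215/0.6626 = 0.004852.
m_1 − m_2 = −2.5 log₁₀(0.004852) = 5.79.

5.79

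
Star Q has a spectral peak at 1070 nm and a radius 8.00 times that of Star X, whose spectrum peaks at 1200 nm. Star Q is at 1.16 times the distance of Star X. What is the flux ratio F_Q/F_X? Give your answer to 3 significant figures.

Wien's law: T_Q/T_X = λ_X/λ_Q = 1200/1070 = 1.121.
L_Q/L_X = (R_Q/R_X)²(T_Q/T_X)⁴ = (8.00)²(1.121)⁴ = 101.2.
F_Q/F_X = (L_Q/L_X)/(d_Q/d_X)² = 101.2/(1.16)² = 75.24.

75.2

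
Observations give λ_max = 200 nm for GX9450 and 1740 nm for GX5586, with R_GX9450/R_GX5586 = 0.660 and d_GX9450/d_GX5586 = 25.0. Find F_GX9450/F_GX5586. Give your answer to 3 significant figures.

3.99

Wien's law: T_GX9450/T_GX5586 = λ_GX5586/λ_GX9450 = 1740/200 = 8.700.
L_GX9450/L_GX5586 = (R_GX9450/R_GX5586)²(T_GX9450/T_GX5586)⁴ = (0.660)²(8.700)⁴ = 2496.
F_GX9450/F_GX5586 = (L_GX9450/L_GX5586)/(d_GX9450/d_GX5586)² = 2496/(25.0)² = 3.993.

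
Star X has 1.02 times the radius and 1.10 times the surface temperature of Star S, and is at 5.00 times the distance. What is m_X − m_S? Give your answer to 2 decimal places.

L_X/L_S = (1.02)²(1.10)⁴ = 1.523.
F_X/F_S = (L_X/L_S)/(d_X/d_S)² = 1.523/25.00 = 0.06093.
m_X − m_S = −2.5 log₁₀(0.06093) = 3.04.

3.04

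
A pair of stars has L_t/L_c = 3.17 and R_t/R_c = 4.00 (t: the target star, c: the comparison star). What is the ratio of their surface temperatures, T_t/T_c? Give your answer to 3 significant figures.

L ∝ R²T⁴ gives T ∝ (L/R²)^(1/4), so
T_t/T_c = (3.17 / 4.00²)^(1/4) = (0.1981)^(1/4) = 0.6672.

0.667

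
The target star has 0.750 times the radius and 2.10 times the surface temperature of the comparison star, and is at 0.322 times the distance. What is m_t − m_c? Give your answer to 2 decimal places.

L_t/L_c = (0.750)²(2.10)⁴ = 10.94.
F_t/F_c = (L_t/L_c)/(d_t/d_c)² = 10.94/0.1037 = 105.5.
m_t − m_c = −2.5 log₁₀(105.5) = -5.06.

-5.06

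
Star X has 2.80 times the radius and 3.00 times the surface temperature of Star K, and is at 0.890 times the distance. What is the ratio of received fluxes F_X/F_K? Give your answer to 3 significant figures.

802

L_X/L_K = (R_X/R_K)²(T_X/T_K)⁴ = (2.80)² × (3.00)⁴ = 635.0.
F_X/F_K = (L_X/L_K)/(d_X/d_K)² = 635.0 / (0.890)² = 801.7.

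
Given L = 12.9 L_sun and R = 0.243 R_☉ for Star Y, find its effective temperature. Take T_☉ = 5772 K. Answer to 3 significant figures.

2.22×10^4 K

T/T_☉ = (L/L_☉)^(1/4) / (R/R_☉)^(1/2)
T = 5772 × (12.9)^(1/4) / √(0.243) = 5772 × 1.895 / 0.4930 = 2.219×10^4 K.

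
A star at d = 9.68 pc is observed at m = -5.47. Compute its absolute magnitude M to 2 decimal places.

-5.40

M = m − 5 log₁₀(d/10 pc) = -5.47 − 5 log₁₀(9.68/10)
  = -5.47 − 5 × -0.014 = -5.47 − -0.07 = -5.40.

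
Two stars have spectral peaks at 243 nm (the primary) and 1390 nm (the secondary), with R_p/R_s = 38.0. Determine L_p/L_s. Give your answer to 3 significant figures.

1.55×10^6

Wien's law gives T ∝ 1/λ_max, so T_p/T_s = λ_s/λ_p = 1390/243 = 5.720.
Then L ∝ R²T⁴ gives L_p/L_s = (38.0)² × (5.720)⁴ = 1444 × 1071 = 1.546×10^6.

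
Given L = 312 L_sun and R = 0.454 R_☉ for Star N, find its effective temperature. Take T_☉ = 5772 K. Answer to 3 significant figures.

T/T_☉ = (L/L_☉)^(1/4) / (R/R_☉)^(1/2)
T = 5772 × (312)^(1/4) / √(0.454) = 5772 × 4.203 / 0.6738 = 3.600×10^4 K.

3.60×10^4 K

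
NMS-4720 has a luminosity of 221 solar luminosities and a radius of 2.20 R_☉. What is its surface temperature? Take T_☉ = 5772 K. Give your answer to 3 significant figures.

1.50×10^4 K

T/T_☉ = (L/L_☉)^(1/4) / (R/R_☉)^(1/2)
T = 5772 × (221)^(1/4) / √(2.20) = 5772 × 3.856 / 1.483 = 1.500×10^4 K.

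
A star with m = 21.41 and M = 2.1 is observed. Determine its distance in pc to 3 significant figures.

7.28×10^4 pc

m − M = 5 log₁₀(d/10 pc)
21.41 − (2.1) = 19.31 = 5 log₁₀(d/10)
d = 10 × 10^(19.31/5) = 10 × 10^3.862 = 7.278×10^4 pc.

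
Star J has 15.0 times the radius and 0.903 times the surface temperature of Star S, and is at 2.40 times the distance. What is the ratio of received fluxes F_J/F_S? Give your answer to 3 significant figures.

26.0

L_J/L_S = (R_J/R_S)²(T_J/T_S)⁴ = (15.0)² × (0.903)⁴ = 149.6.
F_J/F_S = (L_J/L_S)/(d_J/d_S)² = 149.6 / (2.40)² = 25.97.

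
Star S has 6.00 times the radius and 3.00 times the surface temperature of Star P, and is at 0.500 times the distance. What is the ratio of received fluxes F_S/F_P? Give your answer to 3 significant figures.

1.17×10^4

L_S/L_P = (R_S/R_P)²(T_S/T_P)⁴ = (6.00)² × (3.00)⁴ = 2916.
F_S/F_P = (L_S/L_P)/(d_S/d_P)² = 2916 / (0.500)² = 1.166×10^4.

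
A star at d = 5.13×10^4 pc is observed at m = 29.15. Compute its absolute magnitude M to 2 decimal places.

M = m − 5 log₁₀(d/10 pc) = 29.15 − 5 log₁₀(5.13×10^4/10)
  = 29.15 − 5 × 3.710 = 29.15 − 18.55 = 10.60.

10.60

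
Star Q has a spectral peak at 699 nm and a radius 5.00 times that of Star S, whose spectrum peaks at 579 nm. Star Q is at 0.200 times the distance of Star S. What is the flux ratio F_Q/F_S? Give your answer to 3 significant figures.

294

Wien's law: T_Q/T_S = λ_S/λ_Q = 579/699 = 0.8283.
L_Q/L_S = (R_Q/R_S)²(T_Q/T_S)⁴ = (5.00)²(0.8283)⁴ = 11.77.
F_Q/F_S = (L_Q/L_S)/(d_Q/d_S)² = 11.77/(0.200)² = 294.2.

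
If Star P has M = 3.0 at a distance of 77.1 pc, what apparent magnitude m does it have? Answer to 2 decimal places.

7.44

m = M + 5 log₁₀(d/10 pc) = 3.0 + 5 log₁₀(77.1/10)
  = 3.0 + 5 × 0.887 = 3.0 + 4.44 = 7.44.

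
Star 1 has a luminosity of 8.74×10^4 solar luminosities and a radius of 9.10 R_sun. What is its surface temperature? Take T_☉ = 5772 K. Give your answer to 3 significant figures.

3.29×10^4 K

T/T_☉ = (L/L_☉)^(1/4) / (R/R_☉)^(1/2)
T = 5772 × (8.74×10^4)^(1/4) / √(9.10) = 5772 × 17.19 / 3.017 = 3.290×10^4 K.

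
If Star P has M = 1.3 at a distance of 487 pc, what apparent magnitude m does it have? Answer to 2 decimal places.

9.74

m = M + 5 log₁₀(d/10 pc) = 1.3 + 5 log₁₀(487/10)
  = 1.3 + 5 × 1.688 = 1.3 + 8.44 = 9.74.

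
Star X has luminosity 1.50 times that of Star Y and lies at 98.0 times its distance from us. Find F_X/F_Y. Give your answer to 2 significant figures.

1.6×10^-4

F = L/(4πd²), so F_X/F_Y = (L_X/L_Y) / (d_X/d_Y)²
= 1.50 / (98.0)² = 1.50 / 9604 = 1.562×10^-4.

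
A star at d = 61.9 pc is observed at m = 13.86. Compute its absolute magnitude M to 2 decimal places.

9.90

M = m − 5 log₁₀(d/10 pc) = 13.86 − 5 log₁₀(61.9/10)
  = 13.86 − 5 × 0.792 = 13.86 − 3.96 = 9.90.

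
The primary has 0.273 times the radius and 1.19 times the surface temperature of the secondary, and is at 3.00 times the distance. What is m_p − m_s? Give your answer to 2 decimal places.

4.45

L_p/L_s = (0.273)²(1.19)⁴ = 0.1495.
F_p/F_s = (L_p/L_s)/(d_p/d_s)² = 0.1495/9.000 = 0.01661.
m_p − m_s = −2.5 log₁₀(0.01661) = 4.45.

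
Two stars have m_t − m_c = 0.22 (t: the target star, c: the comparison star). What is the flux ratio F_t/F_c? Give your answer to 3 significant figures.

F_t/F_c = 10^(−(m_t − m_c)/2.5) = 10^(-0.22/2.5) = 10^-0.088 = 0.8166.

0.817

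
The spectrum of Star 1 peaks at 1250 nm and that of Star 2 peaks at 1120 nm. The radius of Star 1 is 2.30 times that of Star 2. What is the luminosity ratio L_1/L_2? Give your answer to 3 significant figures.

3.41

Wien's law gives T ∝ 1/λ_max, so T_1/T_2 = λ_2/λ_1 = 1120/1250 = 0.8960.
Then L ∝ R²T⁴ gives L_1/L_2 = (2.30)² × (0.8960)⁴ = 5.290 × 0.6445 = 3.409.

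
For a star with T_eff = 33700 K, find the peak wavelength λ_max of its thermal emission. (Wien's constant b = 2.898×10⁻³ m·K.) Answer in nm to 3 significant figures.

λ_max = b/T = 2.898×10⁻³ / 33700 = 8.60×10^-8 m = 85.99 nm.

86.0 nm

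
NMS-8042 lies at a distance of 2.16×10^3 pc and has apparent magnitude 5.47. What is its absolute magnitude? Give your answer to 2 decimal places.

-6.20

M = m − 5 log₁₀(d/10 pc) = 5.47 − 5 log₁₀(2.16×10^3/10)
  = 5.47 − 5 × 2.334 = 5.47 − 11.67 = -6.20.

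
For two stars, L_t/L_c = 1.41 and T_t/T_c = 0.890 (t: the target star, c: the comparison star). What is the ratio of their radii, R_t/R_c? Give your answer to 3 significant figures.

L ∝ R²T⁴ gives R ∝ √L / T², so
R_t/R_c = √(1.41) / (0.890)² = 1.187 / 0.7921 = 1.499.

1.50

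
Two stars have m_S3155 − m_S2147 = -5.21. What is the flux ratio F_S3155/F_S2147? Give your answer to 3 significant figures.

121

F_S3155/F_S2147 = 10^(−(m_S3155 − m_S2147)/2.5) = 10^(5.21/2.5) = 10^2.084 = 121.3.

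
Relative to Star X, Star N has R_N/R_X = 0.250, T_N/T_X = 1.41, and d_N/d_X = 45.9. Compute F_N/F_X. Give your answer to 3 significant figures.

L_N/L_X = (R_N/R_X)²(T_N/T_X)⁴ = (0.250)² × (1.41)⁴ = 0.2470.
F_N/F_X = (L_N/L_X)/(d_N/d_X)² = 0.2470 / (45.9)² = 1.173×10^-4.

1.17×10^-4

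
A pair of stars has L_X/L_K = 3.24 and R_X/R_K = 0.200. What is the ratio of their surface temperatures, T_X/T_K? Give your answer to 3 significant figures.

L ∝ R²T⁴ gives T ∝ (L/R²)^(1/4), so
T_X/T_K = (3.24 / 0.200²)^(1/4) = (81.00)^(1/4) = 3.000.

3.00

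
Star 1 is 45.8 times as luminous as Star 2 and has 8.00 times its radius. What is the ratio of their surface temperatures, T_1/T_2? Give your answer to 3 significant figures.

0.920

L ∝ R²T⁴ gives T ∝ (L/R²)^(1/4), so
T_1/T_2 = (45.8 / 8.00²)^(1/4) = (0.7156)^(1/4) = 0.9198.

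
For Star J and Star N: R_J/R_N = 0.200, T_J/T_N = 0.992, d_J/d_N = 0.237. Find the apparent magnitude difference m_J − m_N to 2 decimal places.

L_J/L_N = (0.200)²(0.992)⁴ = 0.03874.
F_J/F_N = (L_J/L_N)/(d_J/d_N)² = 0.03874/0.05617 = 0.6896.
m_J − m_N = −2.5 log₁₀(0.6896) = 0.40.

0.40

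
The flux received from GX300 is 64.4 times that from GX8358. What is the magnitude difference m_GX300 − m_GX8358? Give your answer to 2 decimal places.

-4.52

m_GX300 − m_GX8358 = −2.5 log₁₀(F_GX300/F_GX8358) = −2.5 log₁₀(64.4) = −2.5 × (1.809) = -4.522.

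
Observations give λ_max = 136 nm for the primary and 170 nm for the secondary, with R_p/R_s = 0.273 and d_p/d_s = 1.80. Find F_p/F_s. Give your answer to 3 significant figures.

0.0562

Wien's law: T_p/T_s = λ_s/λ_p = 170/136 = 1.250.
L_p/L_s = (R_p/R_s)²(T_p/T_s)⁴ = (0.273)²(1.250)⁴ = 0.1820.
F_p/F_s = (L_p/L_s)/(d_p/d_s)² = 0.1820/(1.80)² = 0.05616.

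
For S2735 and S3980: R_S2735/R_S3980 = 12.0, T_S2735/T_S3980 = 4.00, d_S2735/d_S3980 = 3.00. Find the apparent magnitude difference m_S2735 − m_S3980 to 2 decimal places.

-9.03

L_S2735/L_S3980 = (12.0)²(4.00)⁴ = 3.686×10^4.
F_S2735/F_S3980 = (L_S2735/L_S3980)/(d_S2735/d_S3980)² = 3.686×10^4/9.000 = 4096.
m_S2735 − m_S3980 = −2.5 log₁₀(4096) = -9.03.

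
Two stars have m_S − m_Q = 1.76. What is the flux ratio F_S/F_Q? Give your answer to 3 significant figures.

F_S/F_Q = 10^(−(m_S − m_Q)/2.5) = 10^(-1.76/2.5) = 10^-0.704 = 0.1977.

0.198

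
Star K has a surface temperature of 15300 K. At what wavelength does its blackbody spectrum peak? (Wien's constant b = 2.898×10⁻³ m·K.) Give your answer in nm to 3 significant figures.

λ_max = b/T = 2.898×10⁻³ / 15300 = 1.89×10^-7 m = 189.4 nm.

189 nm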